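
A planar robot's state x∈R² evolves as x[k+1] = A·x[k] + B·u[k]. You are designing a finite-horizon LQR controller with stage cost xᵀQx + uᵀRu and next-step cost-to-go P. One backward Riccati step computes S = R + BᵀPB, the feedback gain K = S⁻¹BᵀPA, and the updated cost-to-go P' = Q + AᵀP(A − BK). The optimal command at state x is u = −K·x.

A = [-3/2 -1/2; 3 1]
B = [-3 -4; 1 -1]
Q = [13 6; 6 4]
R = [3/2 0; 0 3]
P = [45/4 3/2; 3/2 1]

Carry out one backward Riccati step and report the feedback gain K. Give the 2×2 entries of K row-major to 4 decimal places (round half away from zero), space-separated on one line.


BᵀP = [-32.2500 -3.5000; -46.5000 -7.0000]
S = R + BᵀPB = [3/2 0; 0 3] + [93.2500 132.5000; 132.5000 193.0000] = [94.7500 132.5000; 132.5000 196.0000]
BᵀPA = [37.8750 12.6250; 48.7500 16.2500]
K = S⁻¹·BᵀPA = [0.9501 0.3167; -0.3936 -0.1312]
A−BK = [-0.2239 -0.0746; 1.6563 0.5521]
AᵀP(A−BK) = [4.0136 1.3379; 1.3379 0.4460]
P' = Q + AᵀP(A−BK) = [17.0136 7.3379; 7.3379 4.4460]
tr(P') = 21.4595

0.9501 0.3167 -0.3936 -0.1312


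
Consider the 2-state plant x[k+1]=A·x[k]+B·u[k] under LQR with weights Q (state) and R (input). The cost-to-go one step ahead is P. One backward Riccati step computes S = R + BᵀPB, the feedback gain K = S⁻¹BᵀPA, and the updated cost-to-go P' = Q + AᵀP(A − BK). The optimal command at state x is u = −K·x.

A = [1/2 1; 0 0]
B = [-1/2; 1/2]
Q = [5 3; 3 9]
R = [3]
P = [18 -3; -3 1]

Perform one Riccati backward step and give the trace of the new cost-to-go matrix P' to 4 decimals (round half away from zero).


BᵀP = [-10.5000 2.0000]
S = R + BᵀPB = [3] + [6.2500] = [9.2500]
BᵀPA = [-5.2500 -10.5000]
K = S⁻¹·BᵀPA = [-0.5676 -1.1351]
A−BK = [0.2162 0.4324; 0.2838 0.5676]
AᵀP(A−BK) = [1.5203 3.0405; 3.0405 6.0811]
P' = Q + AᵀP(A−BK) = [6.5203 6.0405; 6.0405 15.0811]
tr(P') = 21.6014

21.6014


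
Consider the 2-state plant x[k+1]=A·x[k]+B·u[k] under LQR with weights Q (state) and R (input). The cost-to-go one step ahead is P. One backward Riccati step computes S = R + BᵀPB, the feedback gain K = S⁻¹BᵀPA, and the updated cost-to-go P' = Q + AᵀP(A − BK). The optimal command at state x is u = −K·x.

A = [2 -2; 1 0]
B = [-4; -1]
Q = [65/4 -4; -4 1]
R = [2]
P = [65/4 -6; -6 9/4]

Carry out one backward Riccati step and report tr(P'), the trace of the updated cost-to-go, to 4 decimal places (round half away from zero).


18.2720

BᵀP = [-59.0000 21.7500]
S = R + BᵀPB = [2] + [214.2500] = [216.2500]
BᵀPA = [-96.2500 118.0000]
K = S⁻¹·BᵀPA = [-0.4451 0.5457]
A−BK = [0.2197 0.1827; 0.5549 0.5457]
AᵀP(A−BK) = [0.4104 -0.4798; -0.4798 0.6116]
P' = Q + AᵀP(A−BK) = [16.6604 -4.4798; -4.4798 1.6116]
tr(P') = 18.2720


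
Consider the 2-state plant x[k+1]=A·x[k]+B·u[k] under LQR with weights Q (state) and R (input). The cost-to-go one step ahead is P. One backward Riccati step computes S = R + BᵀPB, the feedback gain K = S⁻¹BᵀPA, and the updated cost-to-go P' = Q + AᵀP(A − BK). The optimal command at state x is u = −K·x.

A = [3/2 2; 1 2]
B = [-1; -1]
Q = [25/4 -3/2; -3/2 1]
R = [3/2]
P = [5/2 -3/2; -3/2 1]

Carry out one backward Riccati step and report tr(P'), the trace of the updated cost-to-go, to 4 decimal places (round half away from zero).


10.3750

BᵀP = [-1.0000 0.5000]
S = R + BᵀPB = [3/2] + [0.5000] = [2.0000]
BᵀPA = [-1.0000 -1.0000]
K = S⁻¹·BᵀPA = [-0.5000 -0.5000]
A−BK = [1.0000 1.5000; 0.5000 1.5000]
AᵀP(A−BK) = [1.6250 1.5000; 1.5000 1.5000]
P' = Q + AᵀP(A−BK) = [7.8750 0.0000; 0.0000 2.5000]
tr(P') = 10.3750


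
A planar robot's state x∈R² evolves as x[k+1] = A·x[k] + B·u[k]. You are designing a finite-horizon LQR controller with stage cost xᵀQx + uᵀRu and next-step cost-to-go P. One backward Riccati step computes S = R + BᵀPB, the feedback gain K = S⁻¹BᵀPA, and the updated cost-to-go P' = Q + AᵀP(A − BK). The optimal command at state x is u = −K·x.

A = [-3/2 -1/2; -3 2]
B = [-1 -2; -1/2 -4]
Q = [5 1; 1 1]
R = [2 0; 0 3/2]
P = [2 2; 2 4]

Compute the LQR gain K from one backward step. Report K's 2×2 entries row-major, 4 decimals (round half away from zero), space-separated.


0.0972 0.2446 0.7191 -0.3733

BᵀP = [-3.0000 -4.0000; -12.0000 -20.0000]
S = R + BᵀPB = [2 0; 0 3/2] + [5.0000 22.0000; 22.0000 104.0000] = [7.0000 22.0000; 22.0000 105.5000]
BᵀPA = [16.5000 -6.5000; 78.0000 -34.0000]
K = S⁻¹·BᵀPA = [0.0972 0.2446; 0.7191 -0.3733]
A−BK = [0.0354 -1.0020; -0.0751 0.6292]
AᵀP(A−BK) = [0.8089 -0.4199; -0.4199 1.3983]
P' = Q + AᵀP(A−BK) = [5.8089 0.5801; 0.5801 2.3983]
tr(P') = 8.2073


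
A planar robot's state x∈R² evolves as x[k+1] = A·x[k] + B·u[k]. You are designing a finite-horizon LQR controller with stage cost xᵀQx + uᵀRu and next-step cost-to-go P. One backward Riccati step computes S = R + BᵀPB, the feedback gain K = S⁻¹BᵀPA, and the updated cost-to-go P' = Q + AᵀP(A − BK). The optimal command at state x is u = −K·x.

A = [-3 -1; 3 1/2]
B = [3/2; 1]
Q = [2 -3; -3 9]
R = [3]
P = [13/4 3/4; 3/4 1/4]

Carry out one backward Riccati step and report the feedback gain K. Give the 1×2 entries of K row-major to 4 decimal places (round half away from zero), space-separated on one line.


-0.9951 -0.3854

BᵀP = [5.6250 1.3750]
S = R + BᵀPB = [3] + [9.8125] = [12.8125]
BᵀPA = [-12.7500 -4.9375]
K = S⁻¹·BᵀPA = [-0.9951 -0.3854]
A−BK = [-1.5073 -0.4220; 3.9951 0.8854]
AᵀP(A−BK) = [5.3122 1.8366; 1.8366 0.6598]
P' = Q + AᵀP(A−BK) = [7.3122 -1.1634; -1.1634 9.6598]
tr(P') = 16.9720


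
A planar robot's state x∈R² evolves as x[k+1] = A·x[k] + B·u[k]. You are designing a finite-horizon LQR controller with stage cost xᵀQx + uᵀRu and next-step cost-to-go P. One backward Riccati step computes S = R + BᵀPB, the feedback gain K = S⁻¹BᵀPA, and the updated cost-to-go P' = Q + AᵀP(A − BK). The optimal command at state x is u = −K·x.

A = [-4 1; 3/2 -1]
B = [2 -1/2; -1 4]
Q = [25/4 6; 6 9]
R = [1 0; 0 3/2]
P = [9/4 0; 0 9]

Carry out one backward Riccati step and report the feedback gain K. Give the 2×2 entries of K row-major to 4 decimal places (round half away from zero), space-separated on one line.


BᵀP = [4.5000 -9.0000; -1.1250 36.0000]
S = R + BᵀPB = [1 0; 0 3/2] + [18.0000 -38.2500; -38.2500 144.5625] = [19.0000 -38.2500; -38.2500 146.0625]
BᵀPA = [-31.5000 13.5000; 58.5000 -37.1250]
K = S⁻¹·BᵀPA = [-1.8012 0.4205; -0.0712 -0.1440]
A−BK = [-0.4333 0.0869; -0.0165 -0.0033]
AᵀP(A−BK) = [3.6766 -0.8263; -0.8263 0.2251]
P' = Q + AᵀP(A−BK) = [9.9266 5.1737; 5.1737 9.2251]
tr(P') = 19.1517

-1.8012 0.4205 -0.0712 -0.1440


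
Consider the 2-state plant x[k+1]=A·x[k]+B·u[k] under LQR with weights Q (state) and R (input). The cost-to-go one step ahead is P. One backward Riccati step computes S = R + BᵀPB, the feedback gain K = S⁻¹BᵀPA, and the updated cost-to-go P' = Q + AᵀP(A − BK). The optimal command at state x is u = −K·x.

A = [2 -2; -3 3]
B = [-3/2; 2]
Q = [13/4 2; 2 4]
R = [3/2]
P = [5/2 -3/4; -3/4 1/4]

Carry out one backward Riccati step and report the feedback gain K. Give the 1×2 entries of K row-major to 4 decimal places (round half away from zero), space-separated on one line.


BᵀP = [-5.2500 1.6250]
S = R + BᵀPB = [3/2] + [11.1250] = [12.6250]
BᵀPA = [-15.3750 15.3750]
K = S⁻¹·BᵀPA = [-1.2178 1.2178]
A−BK = [0.1733 -0.1733; -0.5644 0.5644]
AᵀP(A−BK) = [2.5260 -2.5260; -2.5260 2.5260]
P' = Q + AᵀP(A−BK) = [5.7760 -0.5260; -0.5260 6.5260]
tr(P') = 12.3020

-1.2178 1.2178


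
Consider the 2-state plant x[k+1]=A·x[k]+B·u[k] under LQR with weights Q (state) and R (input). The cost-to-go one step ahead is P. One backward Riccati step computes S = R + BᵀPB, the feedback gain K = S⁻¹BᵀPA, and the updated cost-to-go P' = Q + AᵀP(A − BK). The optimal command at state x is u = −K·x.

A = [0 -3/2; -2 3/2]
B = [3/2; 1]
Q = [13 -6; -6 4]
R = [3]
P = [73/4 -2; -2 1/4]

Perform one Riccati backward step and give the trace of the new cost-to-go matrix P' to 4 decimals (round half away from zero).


21.3810

BᵀP = [25.3750 -2.7500]
S = R + BᵀPB = [3] + [35.3125] = [38.3125]
BᵀPA = [5.5000 -42.1875]
K = S⁻¹·BᵀPA = [0.1436 -1.1011]
A−BK = [-0.2153 0.1517; -2.1436 2.6011]
AᵀP(A−BK) = [0.2104 -0.6937; -0.6937 4.1706]
P' = Q + AᵀP(A−BK) = [13.2104 -6.6937; -6.6937 8.1706]
tr(P') = 21.3810


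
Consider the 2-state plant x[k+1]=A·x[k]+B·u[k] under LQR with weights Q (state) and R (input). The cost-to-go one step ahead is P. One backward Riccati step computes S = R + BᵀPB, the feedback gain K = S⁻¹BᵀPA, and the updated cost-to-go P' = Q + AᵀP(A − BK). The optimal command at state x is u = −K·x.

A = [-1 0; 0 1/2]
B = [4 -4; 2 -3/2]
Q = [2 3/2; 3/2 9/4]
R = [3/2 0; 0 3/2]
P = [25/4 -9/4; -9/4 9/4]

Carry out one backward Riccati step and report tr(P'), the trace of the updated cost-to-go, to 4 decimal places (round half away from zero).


5.0342

BᵀP = [20.5000 -4.5000; -21.6250 5.6250]
S = R + BᵀPB = [3/2 0; 0 3/2] + [73.0000 -75.2500; -75.2500 78.0625] = [74.5000 -75.2500; -75.2500 79.5625]
BᵀPA = [-20.5000 -2.2500; 21.6250 2.8125]
K = S⁻¹·BᵀPA = [-0.0142 0.1232; 0.2584 0.1519]
A−BK = [0.0903 0.1147; 0.4159 0.4814]
AᵀP(A−BK) = [0.3717 0.3664; 0.3664 0.4126]
P' = Q + AᵀP(A−BK) = [2.3717 1.8664; 1.8664 2.6626]
tr(P') = 5.0342


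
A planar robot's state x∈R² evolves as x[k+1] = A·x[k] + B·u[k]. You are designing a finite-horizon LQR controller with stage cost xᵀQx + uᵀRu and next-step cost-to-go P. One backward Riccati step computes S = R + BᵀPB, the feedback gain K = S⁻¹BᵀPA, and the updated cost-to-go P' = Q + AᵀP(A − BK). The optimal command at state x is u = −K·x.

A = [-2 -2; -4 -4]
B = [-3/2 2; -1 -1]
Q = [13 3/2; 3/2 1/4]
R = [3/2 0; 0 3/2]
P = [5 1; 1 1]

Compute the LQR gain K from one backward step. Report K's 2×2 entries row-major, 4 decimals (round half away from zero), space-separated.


1.8118 1.8118 0.2309 0.2309

BᵀP = [-8.5000 -2.5000; 9.0000 1.0000]
S = R + BᵀPB = [3/2 0; 0 3/2] + [15.2500 -14.5000; -14.5000 17.0000] = [16.7500 -14.5000; -14.5000 18.5000]
BᵀPA = [27.0000 27.0000; -22.0000 -22.0000]
K = S⁻¹·BᵀPA = [1.8118 1.8118; 0.2309 0.2309]
A−BK = [0.2560 0.2560; -1.9573 -1.9573]
AᵀP(A−BK) = [8.1606 8.1606; 8.1606 8.1606]
P' = Q + AᵀP(A−BK) = [21.1606 9.6606; 9.6606 8.4106]
tr(P') = 29.5712


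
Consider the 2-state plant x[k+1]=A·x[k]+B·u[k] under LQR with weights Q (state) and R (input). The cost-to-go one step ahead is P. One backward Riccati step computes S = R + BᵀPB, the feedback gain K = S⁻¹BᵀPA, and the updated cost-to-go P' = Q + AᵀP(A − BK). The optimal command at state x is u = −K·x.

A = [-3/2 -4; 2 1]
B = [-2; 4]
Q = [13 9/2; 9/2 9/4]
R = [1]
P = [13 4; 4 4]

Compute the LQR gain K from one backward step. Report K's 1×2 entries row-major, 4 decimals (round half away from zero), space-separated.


0.5849 0.9057

BᵀP = [-10.0000 8.0000]
S = R + BᵀPB = [1] + [52.0000] = [53.0000]
BᵀPA = [31.0000 48.0000]
K = S⁻¹·BᵀPA = [0.5849 0.9057]
A−BK = [-0.3302 -2.1887; -0.3396 -2.6226]
AᵀP(A−BK) = [3.1179 19.9245; 19.9245 136.5283]
P' = Q + AᵀP(A−BK) = [16.1179 24.4245; 24.4245 138.7783]
tr(P') = 154.8962


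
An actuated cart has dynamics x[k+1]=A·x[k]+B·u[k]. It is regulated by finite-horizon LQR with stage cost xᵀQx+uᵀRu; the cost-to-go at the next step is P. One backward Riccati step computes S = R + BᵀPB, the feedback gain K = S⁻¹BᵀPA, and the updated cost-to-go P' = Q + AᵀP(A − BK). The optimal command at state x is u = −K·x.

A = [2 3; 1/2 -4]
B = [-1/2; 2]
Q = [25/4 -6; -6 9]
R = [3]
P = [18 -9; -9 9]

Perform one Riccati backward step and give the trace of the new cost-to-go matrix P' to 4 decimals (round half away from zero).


88.3201

BᵀP = [-27.0000 22.5000]
S = R + BᵀPB = [3] + [58.5000] = [61.5000]
BᵀPA = [-42.7500 -171.0000]
K = S⁻¹·BᵀPA = [-0.6951 -2.7805]
A−BK = [1.6524 1.6098; 1.8902 1.5610]
AᵀP(A−BK) = [26.5335 29.6341; 29.6341 46.5366]
P' = Q + AᵀP(A−BK) = [32.7835 23.6341; 23.6341 55.5366]
tr(P') = 88.3201


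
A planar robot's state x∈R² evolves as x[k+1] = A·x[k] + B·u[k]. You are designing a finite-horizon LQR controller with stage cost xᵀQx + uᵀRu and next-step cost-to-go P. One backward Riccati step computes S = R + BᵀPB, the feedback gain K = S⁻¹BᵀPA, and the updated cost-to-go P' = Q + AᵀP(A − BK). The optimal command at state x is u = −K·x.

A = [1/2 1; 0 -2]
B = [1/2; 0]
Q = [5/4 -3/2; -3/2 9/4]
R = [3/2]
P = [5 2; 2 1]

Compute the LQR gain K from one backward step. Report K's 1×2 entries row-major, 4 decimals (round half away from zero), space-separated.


0.4545 0.1818

BᵀP = [2.5000 1.0000]
S = R + BᵀPB = [3/2] + [1.2500] = [2.7500]
BᵀPA = [1.2500 0.5000]
K = S⁻¹·BᵀPA = [0.4545 0.1818]
A−BK = [0.2727 0.9091; 0.0000 -2.0000]
AᵀP(A−BK) = [0.6818 0.2727; 0.2727 0.9091]
P' = Q + AᵀP(A−BK) = [1.9318 -1.2273; -1.2273 3.1591]
tr(P') = 5.0909


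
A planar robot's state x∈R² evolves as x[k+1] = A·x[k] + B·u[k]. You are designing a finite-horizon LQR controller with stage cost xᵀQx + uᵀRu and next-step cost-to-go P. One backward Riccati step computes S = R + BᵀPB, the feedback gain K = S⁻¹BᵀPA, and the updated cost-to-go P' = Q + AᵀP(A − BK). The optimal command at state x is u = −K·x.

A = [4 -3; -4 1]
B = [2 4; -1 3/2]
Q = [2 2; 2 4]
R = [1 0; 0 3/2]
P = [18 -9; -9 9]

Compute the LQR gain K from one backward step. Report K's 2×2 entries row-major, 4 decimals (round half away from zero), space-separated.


2.9695 -1.1648 -0.4473 -0.1760

BᵀP = [45.0000 -27.0000; 58.5000 -22.5000]
S = R + BᵀPB = [1 0; 0 3/2] + [117.0000 139.5000; 139.5000 200.2500] = [118.0000 139.5000; 139.5000 201.7500]
BᵀPA = [288.0000 -162.0000; 324.0000 -198.0000]
K = S⁻¹·BᵀPA = [2.9695 -1.1648; -0.4473 -0.1760]
A−BK = [-0.1498 0.0336; -0.3596 0.0992]
AᵀP(A−BK) = [9.7160 -3.5099; -3.5099 1.4521]
P' = Q + AᵀP(A−BK) = [11.7160 -1.5099; -1.5099 5.4521]
tr(P') = 17.1681


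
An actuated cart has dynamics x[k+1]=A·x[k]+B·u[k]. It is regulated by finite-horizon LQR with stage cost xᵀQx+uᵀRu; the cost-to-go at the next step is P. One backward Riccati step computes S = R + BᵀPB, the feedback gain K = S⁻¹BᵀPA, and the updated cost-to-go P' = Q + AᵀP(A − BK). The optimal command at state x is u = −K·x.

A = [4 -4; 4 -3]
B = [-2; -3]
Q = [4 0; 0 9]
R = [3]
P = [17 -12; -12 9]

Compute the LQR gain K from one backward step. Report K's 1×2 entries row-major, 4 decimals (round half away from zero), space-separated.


BᵀP = [2.0000 -3.0000]
S = R + BᵀPB = [3] + [5.0000] = [8.0000]
BᵀPA = [-4.0000 1.0000]
K = S⁻¹·BᵀPA = [-0.5000 0.1250]
A−BK = [3.0000 -3.7500; 2.5000 -2.6250]
AᵀP(A−BK) = [30.0000 -43.5000; -43.5000 64.8750]
P' = Q + AᵀP(A−BK) = [34.0000 -43.5000; -43.5000 73.8750]
tr(P') = 107.8750

-0.5000 0.1250


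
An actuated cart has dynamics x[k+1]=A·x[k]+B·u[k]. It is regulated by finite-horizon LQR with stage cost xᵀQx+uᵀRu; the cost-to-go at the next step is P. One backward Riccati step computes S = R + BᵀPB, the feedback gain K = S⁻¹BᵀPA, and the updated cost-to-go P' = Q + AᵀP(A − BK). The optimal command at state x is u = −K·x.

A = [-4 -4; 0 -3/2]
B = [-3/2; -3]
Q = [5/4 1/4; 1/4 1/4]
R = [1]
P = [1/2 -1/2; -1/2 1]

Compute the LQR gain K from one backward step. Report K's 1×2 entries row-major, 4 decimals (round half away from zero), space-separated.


-0.4528 0.0566

BᵀP = [0.7500 -2.2500]
S = R + BᵀPB = [1] + [5.6250] = [6.6250]
BᵀPA = [-3.0000 0.3750]
K = S⁻¹·BᵀPA = [-0.4528 0.0566]
A−BK = [-4.6792 -3.9151; -1.3585 -1.3302]
AᵀP(A−BK) = [6.6415 5.1698; 5.1698 4.2288]
P' = Q + AᵀP(A−BK) = [7.8915 5.4198; 5.4198 4.4788]
tr(P') = 12.3703


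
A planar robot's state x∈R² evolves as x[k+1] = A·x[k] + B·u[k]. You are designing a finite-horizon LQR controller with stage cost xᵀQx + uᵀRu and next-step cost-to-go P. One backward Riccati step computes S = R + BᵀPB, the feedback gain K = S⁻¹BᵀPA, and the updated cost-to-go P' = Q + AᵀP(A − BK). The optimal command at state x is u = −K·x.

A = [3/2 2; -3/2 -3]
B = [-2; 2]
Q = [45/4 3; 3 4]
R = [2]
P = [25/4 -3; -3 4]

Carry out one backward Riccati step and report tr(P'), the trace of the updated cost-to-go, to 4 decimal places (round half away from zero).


BᵀP = [-18.5000 14.0000]
S = R + BᵀPB = [2] + [65.0000] = [67.0000]
BᵀPA = [-48.7500 -79.0000]
K = S⁻¹·BᵀPA = [-0.7276 -1.1791]
A−BK = [0.0448 -0.3582; -0.0448 -0.6418]
AᵀP(A−BK) = [1.0914 1.7687; 1.7687 3.8507]
P' = Q + AᵀP(A−BK) = [12.3414 4.7687; 4.7687 7.8507]
tr(P') = 20.1922

20.1922


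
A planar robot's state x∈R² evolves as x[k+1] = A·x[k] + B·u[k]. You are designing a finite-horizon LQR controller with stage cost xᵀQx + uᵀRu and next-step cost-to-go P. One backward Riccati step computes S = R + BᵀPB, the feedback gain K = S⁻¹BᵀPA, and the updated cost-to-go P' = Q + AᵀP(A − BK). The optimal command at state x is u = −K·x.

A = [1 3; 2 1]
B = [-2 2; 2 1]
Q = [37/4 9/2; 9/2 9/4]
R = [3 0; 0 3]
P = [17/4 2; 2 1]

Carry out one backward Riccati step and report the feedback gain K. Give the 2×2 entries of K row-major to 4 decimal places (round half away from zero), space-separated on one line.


-0.1892 -0.4324 0.6351 1.0946

BᵀP = [-4.5000 -2.0000; 10.5000 5.0000]
S = R + BᵀPB = [3 0; 0 3] + [5.0000 -11.0000; -11.0000 26.0000] = [8.0000 -11.0000; -11.0000 29.0000]
BᵀPA = [-8.5000 -15.5000; 20.5000 36.5000]
K = S⁻¹·BᵀPA = [-0.1892 -0.4324; 0.6351 1.0946]
A−BK = [-0.6486 -0.0541; 1.7432 0.7703]
AᵀP(A−BK) = [1.6216 2.6351; 2.6351 4.5946]
P' = Q + AᵀP(A−BK) = [10.8716 7.1351; 7.1351 6.8446]
tr(P') = 17.7162


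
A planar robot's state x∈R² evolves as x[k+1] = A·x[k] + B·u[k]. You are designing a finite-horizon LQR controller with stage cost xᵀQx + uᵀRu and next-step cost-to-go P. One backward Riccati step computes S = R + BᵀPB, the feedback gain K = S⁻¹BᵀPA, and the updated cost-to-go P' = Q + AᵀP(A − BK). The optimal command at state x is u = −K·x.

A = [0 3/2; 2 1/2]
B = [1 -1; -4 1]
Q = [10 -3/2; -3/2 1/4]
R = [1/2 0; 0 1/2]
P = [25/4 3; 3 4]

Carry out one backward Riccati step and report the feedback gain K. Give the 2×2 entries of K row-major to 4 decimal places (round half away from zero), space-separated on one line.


-0.6431 -0.6110 -0.5605 -1.8536

BᵀP = [-5.7500 -13.0000; -3.2500 1.0000]
S = R + BᵀPB = [1/2 0; 0 1/2] + [46.2500 -7.2500; -7.2500 4.2500] = [46.7500 -7.2500; -7.2500 4.7500]
BᵀPA = [-26.0000 -15.1250; 2.0000 -4.3750]
K = S⁻¹·BᵀPA = [-0.6431 -0.6110; -0.5605 -1.8536]
A−BK = [0.0826 0.2574; -0.0118 -0.0903]
AᵀP(A−BK) = [0.4012 0.8215; 0.8215 2.2117]
P' = Q + AᵀP(A−BK) = [10.4012 -0.6785; -0.6785 2.4617]
tr(P') = 12.8629


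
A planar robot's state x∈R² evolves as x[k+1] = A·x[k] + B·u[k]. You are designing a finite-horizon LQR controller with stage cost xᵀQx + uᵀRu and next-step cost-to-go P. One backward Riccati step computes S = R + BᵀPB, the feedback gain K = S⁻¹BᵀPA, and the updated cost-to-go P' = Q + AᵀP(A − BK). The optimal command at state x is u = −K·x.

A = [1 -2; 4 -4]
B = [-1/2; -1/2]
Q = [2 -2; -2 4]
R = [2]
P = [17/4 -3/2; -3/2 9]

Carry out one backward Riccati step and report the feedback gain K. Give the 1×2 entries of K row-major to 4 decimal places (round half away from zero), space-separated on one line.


BᵀP = [-1.3750 -3.7500]
S = R + BᵀPB = [2] + [2.5625] = [4.5625]
BᵀPA = [-16.3750 17.7500]
K = S⁻¹·BᵀPA = [-3.5890 3.8904]
A−BK = [-0.7945 -0.0548; 2.2055 -2.0548]
AᵀP(A−BK) = [77.4795 -70.7945; -70.7945 67.9452]
P' = Q + AᵀP(A−BK) = [79.4795 -72.7945; -72.7945 71.9452]
tr(P') = 151.4247

-3.5890 3.8904


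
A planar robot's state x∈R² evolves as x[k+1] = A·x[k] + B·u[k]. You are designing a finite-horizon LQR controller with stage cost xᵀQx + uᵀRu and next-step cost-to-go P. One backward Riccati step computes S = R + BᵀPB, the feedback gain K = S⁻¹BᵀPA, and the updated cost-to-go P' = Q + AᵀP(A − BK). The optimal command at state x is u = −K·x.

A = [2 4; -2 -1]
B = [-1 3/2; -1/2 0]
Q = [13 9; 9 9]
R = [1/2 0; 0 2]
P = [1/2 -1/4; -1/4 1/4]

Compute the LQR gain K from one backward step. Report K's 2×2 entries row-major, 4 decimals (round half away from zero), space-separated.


-0.8366 -1.4306 0.5694 0.8225

BᵀP = [-0.3750 0.1250; 0.7500 -0.3750]
S = R + BᵀPB = [1/2 0; 0 2] + [0.3125 -0.5625; -0.5625 1.1250] = [0.8125 -0.5625; -0.5625 3.1250]
BᵀPA = [-1.0000 -1.6250; 2.2500 3.3750]
K = S⁻¹·BᵀPA = [-0.8366 -1.4306; 0.5694 0.8225]
A−BK = [0.3093 1.3357; -2.4183 -1.7153]
AᵀP(A−BK) = [2.8822 3.7188; 3.7188 5.1494]
P' = Q + AᵀP(A−BK) = [15.8822 12.7188; 12.7188 14.1494]
tr(P') = 30.0316


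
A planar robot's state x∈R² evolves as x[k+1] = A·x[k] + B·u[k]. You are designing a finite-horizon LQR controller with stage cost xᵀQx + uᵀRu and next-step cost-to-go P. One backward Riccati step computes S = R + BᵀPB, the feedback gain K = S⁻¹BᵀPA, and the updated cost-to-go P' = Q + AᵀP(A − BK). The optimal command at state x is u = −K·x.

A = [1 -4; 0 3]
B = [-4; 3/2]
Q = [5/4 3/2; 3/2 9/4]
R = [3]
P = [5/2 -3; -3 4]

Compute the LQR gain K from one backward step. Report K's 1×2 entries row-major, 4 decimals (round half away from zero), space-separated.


-0.1648 1.2727

BᵀP = [-14.5000 18.0000]
S = R + BᵀPB = [3] + [85.0000] = [88.0000]
BᵀPA = [-14.5000 112.0000]
K = S⁻¹·BᵀPA = [-0.1648 1.2727]
A−BK = [0.3409 1.0909; 0.2472 1.0909]
AᵀP(A−BK) = [0.1108 -0.5455; -0.5455 5.4545]
P' = Q + AᵀP(A−BK) = [1.3608 0.9545; 0.9545 7.7045]
tr(P') = 9.0653


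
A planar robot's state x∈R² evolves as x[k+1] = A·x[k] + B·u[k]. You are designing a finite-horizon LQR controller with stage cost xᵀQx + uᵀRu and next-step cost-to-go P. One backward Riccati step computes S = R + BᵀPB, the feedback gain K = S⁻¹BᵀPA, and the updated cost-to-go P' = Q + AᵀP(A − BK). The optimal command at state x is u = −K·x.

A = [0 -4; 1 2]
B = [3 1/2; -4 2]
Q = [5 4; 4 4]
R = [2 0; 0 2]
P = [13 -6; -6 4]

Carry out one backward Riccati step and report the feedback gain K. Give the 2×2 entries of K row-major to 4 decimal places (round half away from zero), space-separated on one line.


-0.0780 -1.0588 0.2328 -0.7185

BᵀP = [63.0000 -34.0000; -5.5000 5.0000]
S = R + BᵀPB = [2 0; 0 2] + [325.0000 -36.5000; -36.5000 7.2500] = [327.0000 -36.5000; -36.5000 9.2500]
BᵀPA = [-34.0000 -320.0000; 5.0000 32.0000]
K = S⁻¹·BᵀPA = [-0.0780 -1.0588; 0.2328 -0.7185]
A−BK = [0.1176 -0.4644; 0.2225 -0.7982]
AᵀP(A−BK) = [0.1843 -0.4065; -0.4065 4.1784]
P' = Q + AᵀP(A−BK) = [5.1843 3.5935; 3.5935 8.1784]
tr(P') = 13.3628


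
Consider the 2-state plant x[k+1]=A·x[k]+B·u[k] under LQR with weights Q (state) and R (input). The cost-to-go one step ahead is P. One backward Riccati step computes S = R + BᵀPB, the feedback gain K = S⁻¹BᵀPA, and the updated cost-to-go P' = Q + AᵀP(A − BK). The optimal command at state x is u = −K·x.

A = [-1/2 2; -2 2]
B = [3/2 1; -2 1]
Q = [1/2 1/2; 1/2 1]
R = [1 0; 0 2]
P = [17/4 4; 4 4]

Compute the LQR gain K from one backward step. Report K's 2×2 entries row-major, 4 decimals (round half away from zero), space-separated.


0.4424 -0.4312 -1.0149 1.6952

BᵀP = [-1.6250 -2.0000; 8.2500 8.0000]
S = R + BᵀPB = [1 0; 0 2] + [1.5625 -3.6250; -3.6250 16.2500] = [2.5625 -3.6250; -3.6250 18.2500]
BᵀPA = [4.8125 -7.2500; -20.1250 32.5000]
K = S⁻¹·BᵀPA = [0.4424 -0.4312; -1.0149 1.6952]
A−BK = [-0.1487 0.9517; -0.1004 -0.5576]
AᵀP(A−BK) = [2.5093 -4.0595; -4.0595 6.7807]
P' = Q + AᵀP(A−BK) = [3.0093 -3.5595; -3.5595 7.7807]
tr(P') = 10.7900


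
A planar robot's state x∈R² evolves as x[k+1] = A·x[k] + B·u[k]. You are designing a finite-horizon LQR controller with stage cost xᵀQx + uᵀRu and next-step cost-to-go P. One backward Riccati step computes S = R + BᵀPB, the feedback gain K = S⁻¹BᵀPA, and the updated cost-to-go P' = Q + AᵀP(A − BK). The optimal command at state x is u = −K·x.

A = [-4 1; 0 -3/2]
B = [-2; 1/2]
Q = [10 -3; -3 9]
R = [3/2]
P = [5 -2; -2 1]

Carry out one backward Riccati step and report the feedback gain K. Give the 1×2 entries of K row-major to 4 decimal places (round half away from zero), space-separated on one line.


1.7087 -0.6893

BᵀP = [-11.0000 4.5000]
S = R + BᵀPB = [3/2] + [24.2500] = [25.7500]
BᵀPA = [44.0000 -17.7500]
K = S⁻¹·BᵀPA = [1.7087 -0.6893]
A−BK = [-0.5825 -0.3786; -0.8544 -1.1553]
AᵀP(A−BK) = [4.8155 -1.6699; -1.6699 1.0146]
P' = Q + AᵀP(A−BK) = [14.8155 -4.6699; -4.6699 10.0146]
tr(P') = 24.8301


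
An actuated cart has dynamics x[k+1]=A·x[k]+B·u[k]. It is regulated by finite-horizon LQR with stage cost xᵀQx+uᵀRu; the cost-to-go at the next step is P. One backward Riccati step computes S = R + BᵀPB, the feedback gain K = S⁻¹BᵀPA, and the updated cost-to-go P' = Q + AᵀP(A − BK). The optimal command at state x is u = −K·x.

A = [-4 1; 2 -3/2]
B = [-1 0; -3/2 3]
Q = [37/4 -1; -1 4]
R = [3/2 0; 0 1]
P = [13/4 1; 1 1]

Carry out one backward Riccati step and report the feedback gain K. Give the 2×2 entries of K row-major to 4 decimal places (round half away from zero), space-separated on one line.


BᵀP = [-4.7500 -2.5000; 3.0000 3.0000]
S = R + BᵀPB = [3/2 0; 0 1] + [8.5000 -7.5000; -7.5000 9.0000] = [10.0000 -7.5000; -7.5000 10.0000]
BᵀPA = [14.0000 -1.0000; -6.0000 -1.5000]
K = S⁻¹·BᵀPA = [2.1714 -0.4857; 1.0286 -0.5143]
A−BK = [-1.8286 0.5143; 2.1714 -0.6857]
AᵀP(A−BK) = [15.7714 -4.2857; -4.2857 1.2429]
P' = Q + AᵀP(A−BK) = [25.0214 -5.2857; -5.2857 5.2429]
tr(P') = 30.2643

2.1714 -0.4857 1.0286 -0.5143


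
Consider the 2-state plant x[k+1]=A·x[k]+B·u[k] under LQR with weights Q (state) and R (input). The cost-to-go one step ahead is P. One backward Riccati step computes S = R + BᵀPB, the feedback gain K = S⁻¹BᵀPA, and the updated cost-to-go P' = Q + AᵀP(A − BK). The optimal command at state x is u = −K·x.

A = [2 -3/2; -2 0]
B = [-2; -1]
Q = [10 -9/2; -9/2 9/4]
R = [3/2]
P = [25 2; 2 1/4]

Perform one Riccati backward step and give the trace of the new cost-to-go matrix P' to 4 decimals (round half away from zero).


14.9647

BᵀP = [-52.0000 -4.2500]
S = R + BᵀPB = [3/2] + [108.2500] = [109.7500]
BᵀPA = [-95.5000 78.0000]
K = S⁻¹·BᵀPA = [-0.8702 0.7107]
A−BK = [0.2597 -0.0786; -2.8702 0.7107]
AᵀP(A−BK) = [1.8998 -1.1276; -1.1276 0.8149]
P' = Q + AᵀP(A−BK) = [11.8998 -5.6276; -5.6276 3.0649]
tr(P') = 14.9647


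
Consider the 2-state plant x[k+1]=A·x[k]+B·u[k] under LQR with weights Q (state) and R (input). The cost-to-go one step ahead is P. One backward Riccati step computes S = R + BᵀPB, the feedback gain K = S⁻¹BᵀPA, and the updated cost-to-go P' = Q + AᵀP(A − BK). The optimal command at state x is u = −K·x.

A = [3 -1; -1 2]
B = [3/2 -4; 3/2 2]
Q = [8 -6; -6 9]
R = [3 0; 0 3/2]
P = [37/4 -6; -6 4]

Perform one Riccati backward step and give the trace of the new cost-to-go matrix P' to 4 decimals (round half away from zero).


BᵀP = [4.8750 -3.0000; -49.0000 32.0000]
S = R + BᵀPB = [3 0; 0 3/2] + [2.8125 -25.5000; -25.5000 260.0000] = [5.8125 -25.5000; -25.5000 261.5000]
BᵀPA = [17.6250 -10.8750; -179.0000 113.0000]
K = S⁻¹·BᵀPA = [0.0511 0.0433; -0.6795 0.4363]
A−BK = [0.2052 0.6804; 0.2824 1.0623]
AᵀP(A−BK) = [0.7136 -0.4075; -0.4075 0.4139]
P' = Q + AᵀP(A−BK) = [8.7136 -6.4075; -6.4075 9.4139]
tr(P') = 18.1275

18.1275


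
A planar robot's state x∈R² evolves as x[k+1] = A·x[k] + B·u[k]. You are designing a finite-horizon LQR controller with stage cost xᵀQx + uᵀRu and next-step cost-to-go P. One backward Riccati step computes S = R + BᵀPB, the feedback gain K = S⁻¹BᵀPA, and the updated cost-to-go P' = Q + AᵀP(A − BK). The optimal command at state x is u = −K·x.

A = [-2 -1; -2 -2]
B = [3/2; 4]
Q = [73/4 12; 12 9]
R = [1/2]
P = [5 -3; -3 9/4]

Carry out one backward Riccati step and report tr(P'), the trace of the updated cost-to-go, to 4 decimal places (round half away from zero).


BᵀP = [-4.5000 4.5000]
S = R + BᵀPB = [1/2] + [11.2500] = [11.7500]
BᵀPA = [0.0000 -4.5000]
K = S⁻¹·BᵀPA = [0.0000 -0.3830]
A−BK = [-2.0000 -0.4255; -2.0000 -0.4681]
AᵀP(A−BK) = [5.0000 1.0000; 1.0000 0.2766]
P' = Q + AᵀP(A−BK) = [23.2500 13.0000; 13.0000 9.2766]
tr(P') = 32.5266

32.5266


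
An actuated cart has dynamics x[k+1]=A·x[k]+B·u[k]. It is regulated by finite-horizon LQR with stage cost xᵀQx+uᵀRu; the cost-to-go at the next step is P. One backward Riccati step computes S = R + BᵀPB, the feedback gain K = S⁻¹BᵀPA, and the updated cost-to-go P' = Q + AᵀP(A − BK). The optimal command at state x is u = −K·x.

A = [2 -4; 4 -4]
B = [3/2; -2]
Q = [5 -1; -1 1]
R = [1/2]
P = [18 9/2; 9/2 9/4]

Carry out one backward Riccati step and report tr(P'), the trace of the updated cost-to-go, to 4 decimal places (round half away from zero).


280.6957

BᵀP = [18.0000 2.2500]
S = R + BᵀPB = [1/2] + [22.5000] = [23.0000]
BᵀPA = [45.0000 -81.0000]
K = S⁻¹·BᵀPA = [1.9565 -3.5217]
A−BK = [-0.9348 1.2826; 7.9130 -11.0435]
AᵀP(A−BK) = [91.9565 -129.5217; -129.5217 182.7391]
P' = Q + AᵀP(A−BK) = [96.9565 -130.5217; -130.5217 183.7391]
tr(P') = 280.6957


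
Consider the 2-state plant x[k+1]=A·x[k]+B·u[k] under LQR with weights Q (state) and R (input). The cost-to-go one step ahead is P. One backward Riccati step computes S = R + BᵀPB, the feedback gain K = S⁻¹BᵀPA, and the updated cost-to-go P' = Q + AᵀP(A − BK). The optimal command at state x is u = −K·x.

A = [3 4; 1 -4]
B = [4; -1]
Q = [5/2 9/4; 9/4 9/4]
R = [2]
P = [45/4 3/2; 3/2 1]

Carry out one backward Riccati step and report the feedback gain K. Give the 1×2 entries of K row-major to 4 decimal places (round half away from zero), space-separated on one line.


BᵀP = [43.5000 5.0000]
S = R + BᵀPB = [2] + [169.0000] = [171.0000]
BᵀPA = [135.5000 154.0000]
K = S⁻¹·BᵀPA = [0.7924 0.9006]
A−BK = [-0.1696 0.3977; 1.7924 -3.0994]
AᵀP(A−BK) = [3.8801 -3.0292; -3.0292 9.3099]
P' = Q + AᵀP(A−BK) = [6.3801 -0.7792; -0.7792 11.5599]
tr(P') = 17.9401

0.7924 0.9006


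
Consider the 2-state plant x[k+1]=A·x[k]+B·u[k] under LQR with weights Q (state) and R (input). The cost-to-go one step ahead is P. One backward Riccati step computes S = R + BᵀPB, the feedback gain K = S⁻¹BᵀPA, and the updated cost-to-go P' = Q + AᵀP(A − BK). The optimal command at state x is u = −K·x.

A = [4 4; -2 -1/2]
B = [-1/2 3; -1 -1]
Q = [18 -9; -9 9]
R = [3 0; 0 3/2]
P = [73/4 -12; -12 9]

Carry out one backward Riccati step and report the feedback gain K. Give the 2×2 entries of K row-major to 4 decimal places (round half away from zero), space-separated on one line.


0.1696 -0.1592 1.4388 1.1808

BᵀP = [2.8750 -3.0000; 66.7500 -45.0000]
S = R + BᵀPB = [3 0; 0 3/2] + [1.5625 11.6250; 11.6250 245.2500] = [4.5625 11.6250; 11.6250 246.7500]
BᵀPA = [17.5000 13.0000; 357.0000 289.5000]
K = S⁻¹·BᵀPA = [0.1696 -0.1592; 1.4388 1.1808]
A−BK = [-0.2317 0.3782; -0.3916 0.5216]
AᵀP(A−BK) = [3.3739 2.2573; 2.2573 2.4917]
P' = Q + AᵀP(A−BK) = [21.3739 -6.7427; -6.7427 11.4917]
tr(P') = 32.8656


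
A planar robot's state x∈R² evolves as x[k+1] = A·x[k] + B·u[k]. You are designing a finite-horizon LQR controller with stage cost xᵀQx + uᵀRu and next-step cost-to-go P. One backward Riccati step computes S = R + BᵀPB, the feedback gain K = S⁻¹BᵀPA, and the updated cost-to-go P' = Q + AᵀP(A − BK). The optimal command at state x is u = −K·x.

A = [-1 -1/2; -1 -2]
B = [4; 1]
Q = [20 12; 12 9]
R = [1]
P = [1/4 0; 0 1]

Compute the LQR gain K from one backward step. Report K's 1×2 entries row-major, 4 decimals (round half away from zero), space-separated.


-0.3333 -0.4167

BᵀP = [1.0000 1.0000]
S = R + BᵀPB = [1] + [5.0000] = [6.0000]
BᵀPA = [-2.0000 -2.5000]
K = S⁻¹·BᵀPA = [-0.3333 -0.4167]
A−BK = [0.3333 1.1667; -0.6667 -1.5833]
AᵀP(A−BK) = [0.5833 1.2917; 1.2917 3.0208]
P' = Q + AᵀP(A−BK) = [20.5833 13.2917; 13.2917 12.0208]
tr(P') = 32.6042


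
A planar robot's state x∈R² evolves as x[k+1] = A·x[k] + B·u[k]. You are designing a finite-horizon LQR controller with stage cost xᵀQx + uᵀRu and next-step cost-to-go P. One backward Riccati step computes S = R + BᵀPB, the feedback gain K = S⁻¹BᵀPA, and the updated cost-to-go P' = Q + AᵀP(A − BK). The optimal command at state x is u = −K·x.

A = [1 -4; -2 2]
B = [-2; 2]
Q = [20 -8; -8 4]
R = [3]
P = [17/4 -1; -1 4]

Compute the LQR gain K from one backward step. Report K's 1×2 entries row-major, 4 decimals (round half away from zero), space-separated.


-0.6932 1.4091

BᵀP = [-10.5000 10.0000]
S = R + BᵀPB = [3] + [41.0000] = [44.0000]
BᵀPA = [-30.5000 62.0000]
K = S⁻¹·BᵀPA = [-0.6932 1.4091]
A−BK = [-0.3864 -1.1818; -0.6136 -0.8182]
AᵀP(A−BK) = [3.1080 -0.0227; -0.0227 12.6364]
P' = Q + AᵀP(A−BK) = [23.1080 -8.0227; -8.0227 16.6364]
tr(P') = 39.7443


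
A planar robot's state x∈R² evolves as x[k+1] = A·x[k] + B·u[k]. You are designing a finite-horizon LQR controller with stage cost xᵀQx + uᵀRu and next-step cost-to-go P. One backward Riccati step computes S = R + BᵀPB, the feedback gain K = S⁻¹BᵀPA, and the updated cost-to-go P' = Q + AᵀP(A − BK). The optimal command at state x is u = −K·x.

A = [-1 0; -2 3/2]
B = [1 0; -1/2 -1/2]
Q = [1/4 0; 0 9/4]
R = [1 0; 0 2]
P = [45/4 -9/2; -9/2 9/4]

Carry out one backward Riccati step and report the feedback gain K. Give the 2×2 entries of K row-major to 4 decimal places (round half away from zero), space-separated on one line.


-0.1582 -0.4629 0.1736 -0.1505

BᵀP = [13.5000 -5.6250; 2.2500 -1.1250]
S = R + BᵀPB = [1 0; 0 2] + [16.3125 2.8125; 2.8125 0.5625] = [17.3125 2.8125; 2.8125 2.5625]
BᵀPA = [-2.2500 -8.4375; 0.0000 -1.6875]
K = S⁻¹·BᵀPA = [-0.1582 -0.4629; 0.1736 -0.1505]
A−BK = [-0.8418 0.4629; -1.9923 1.1933]
AᵀP(A−BK) = [1.8941 -1.0416; -1.0416 0.9027]
P' = Q + AᵀP(A−BK) = [2.1441 -1.0416; -1.0416 3.1527]
tr(P') = 5.2968


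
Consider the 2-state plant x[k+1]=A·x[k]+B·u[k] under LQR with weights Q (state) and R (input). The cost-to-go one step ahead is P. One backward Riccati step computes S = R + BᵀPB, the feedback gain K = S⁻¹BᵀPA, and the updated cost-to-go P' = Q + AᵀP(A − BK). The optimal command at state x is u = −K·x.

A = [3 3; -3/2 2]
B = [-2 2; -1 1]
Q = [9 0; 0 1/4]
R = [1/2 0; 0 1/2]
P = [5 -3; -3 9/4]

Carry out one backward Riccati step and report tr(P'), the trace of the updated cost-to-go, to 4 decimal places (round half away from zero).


BᵀP = [-7.0000 3.7500; 7.0000 -3.7500]
S = R + BᵀPB = [1/2 0; 0 1/2] + [10.2500 -10.2500; -10.2500 10.2500] = [10.7500 -10.2500; -10.2500 10.7500]
BᵀPA = [-26.6250 -13.5000; 26.6250 13.5000]
K = S⁻¹·BᵀPA = [-1.2679 -0.6429; 1.2679 0.6429]
A−BK = [-2.0714 0.4286; -4.0357 0.7143]
AᵀP(A−BK) = [9.5491 -0.4821; -0.4821 0.6429]
P' = Q + AᵀP(A−BK) = [18.5491 -0.4821; -0.4821 0.8929]
tr(P') = 19.4420

19.4420


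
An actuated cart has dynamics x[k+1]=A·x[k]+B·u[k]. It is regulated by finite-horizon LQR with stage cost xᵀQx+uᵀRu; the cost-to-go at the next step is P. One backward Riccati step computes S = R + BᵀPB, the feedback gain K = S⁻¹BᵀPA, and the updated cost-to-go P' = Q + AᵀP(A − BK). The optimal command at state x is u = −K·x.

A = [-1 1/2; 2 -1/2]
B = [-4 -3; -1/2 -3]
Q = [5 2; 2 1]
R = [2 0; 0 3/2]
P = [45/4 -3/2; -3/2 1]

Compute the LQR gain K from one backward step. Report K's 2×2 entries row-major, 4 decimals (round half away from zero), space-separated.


BᵀP = [-44.2500 5.5000; -29.2500 1.5000]
S = R + BᵀPB = [2 0; 0 3/2] + [174.2500 116.2500; 116.2500 83.2500] = [176.2500 116.2500; 116.2500 84.7500]
BᵀPA = [55.2500 -24.8750; 32.2500 -15.3750]
K = S⁻¹·BᵀPA = [0.6559 -0.2254; -0.5191 0.1278]
A−BK = [0.0661 -0.0183; 0.7706 -0.2293]
AᵀP(A−BK) = [1.7547 -0.5416; -0.5416 0.1699]
P' = Q + AᵀP(A−BK) = [6.7547 1.4584; 1.4584 1.1699]
tr(P') = 7.9246

0.6559 -0.2254 -0.5191 0.1278


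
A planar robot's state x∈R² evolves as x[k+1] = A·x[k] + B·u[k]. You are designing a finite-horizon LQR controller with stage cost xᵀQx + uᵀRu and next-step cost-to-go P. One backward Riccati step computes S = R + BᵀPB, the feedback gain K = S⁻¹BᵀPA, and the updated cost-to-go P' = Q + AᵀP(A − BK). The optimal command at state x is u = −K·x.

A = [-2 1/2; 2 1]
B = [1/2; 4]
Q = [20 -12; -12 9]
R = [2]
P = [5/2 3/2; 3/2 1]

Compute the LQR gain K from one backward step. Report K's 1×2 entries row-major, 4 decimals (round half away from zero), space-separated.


BᵀP = [7.2500 4.7500]
S = R + BᵀPB = [2] + [22.6250] = [24.6250]
BᵀPA = [-5.0000 8.3750]
K = S⁻¹·BᵀPA = [-0.2030 0.3401]
A−BK = [-1.8985 0.3299; 2.8122 -0.3604]
AᵀP(A−BK) = [0.9848 -0.2995; -0.2995 0.2766]
P' = Q + AᵀP(A−BK) = [20.9848 -12.2995; -12.2995 9.2766]
tr(P') = 30.2614

-0.2030 0.3401


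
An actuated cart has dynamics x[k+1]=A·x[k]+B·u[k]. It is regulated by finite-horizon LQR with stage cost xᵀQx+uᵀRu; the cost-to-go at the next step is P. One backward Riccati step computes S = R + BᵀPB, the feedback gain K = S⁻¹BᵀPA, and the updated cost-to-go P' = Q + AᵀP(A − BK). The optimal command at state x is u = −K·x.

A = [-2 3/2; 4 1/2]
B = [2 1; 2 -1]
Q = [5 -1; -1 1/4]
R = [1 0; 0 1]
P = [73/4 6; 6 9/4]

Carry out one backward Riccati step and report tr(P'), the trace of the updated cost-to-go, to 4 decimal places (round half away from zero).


BᵀP = [48.5000 16.5000; 12.2500 3.7500]
S = R + BᵀPB = [1 0; 0 1] + [130.0000 32.0000; 32.0000 8.5000] = [131.0000 32.0000; 32.0000 9.5000]
BᵀPA = [-31.0000 81.0000; -9.5000 20.2500]
K = S⁻¹·BᵀPA = [0.0431 0.5510; -1.1451 0.2755]
A−BK = [-0.9410 0.1224; 2.7687 -0.3265]
AᵀP(A−BK) = [3.4569 -0.5510; -0.5510 0.4133]
P' = Q + AᵀP(A−BK) = [8.4569 -1.5510; -1.5510 0.6633]
tr(P') = 9.1202

9.1202


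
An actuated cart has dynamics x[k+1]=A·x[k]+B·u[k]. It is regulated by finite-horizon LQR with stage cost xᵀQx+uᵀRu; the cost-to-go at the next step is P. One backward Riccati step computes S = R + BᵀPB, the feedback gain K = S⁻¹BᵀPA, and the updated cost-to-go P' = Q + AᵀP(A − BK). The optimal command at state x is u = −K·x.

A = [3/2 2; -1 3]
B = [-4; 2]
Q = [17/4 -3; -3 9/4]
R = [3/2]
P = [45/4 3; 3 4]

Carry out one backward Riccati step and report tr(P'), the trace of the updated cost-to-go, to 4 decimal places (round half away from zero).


69.7640

BᵀP = [-39.0000 -4.0000]
S = R + BᵀPB = [3/2] + [148.0000] = [149.5000]
BᵀPA = [-54.5000 -90.0000]
K = S⁻¹·BᵀPA = [-0.3645 -0.6020]
A−BK = [0.0418 -0.4080; -0.2709 4.2040]
AᵀP(A−BK) = [0.4446 -3.5594; -3.5594 62.8194]
P' = Q + AᵀP(A−BK) = [4.6946 -6.5594; -6.5594 65.0694]
tr(P') = 69.7640


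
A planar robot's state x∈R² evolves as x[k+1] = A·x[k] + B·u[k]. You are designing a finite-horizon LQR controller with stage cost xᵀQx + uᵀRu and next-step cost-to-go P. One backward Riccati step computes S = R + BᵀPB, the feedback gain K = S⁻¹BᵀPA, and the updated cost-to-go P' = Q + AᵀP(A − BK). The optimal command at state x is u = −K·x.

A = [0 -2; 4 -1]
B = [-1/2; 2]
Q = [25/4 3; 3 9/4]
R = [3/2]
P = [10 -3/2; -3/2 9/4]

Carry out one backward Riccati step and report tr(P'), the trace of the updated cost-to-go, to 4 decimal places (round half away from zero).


BᵀP = [-8.0000 5.2500]
S = R + BᵀPB = [3/2] + [14.5000] = [16.0000]
BᵀPA = [21.0000 10.7500]
K = S⁻¹·BᵀPA = [1.3125 0.6719]
A−BK = [0.6563 -1.6641; 1.3750 -2.3438]
AᵀP(A−BK) = [8.4375 -11.1094; -11.1094 29.0273]
P' = Q + AᵀP(A−BK) = [14.6875 -8.1094; -8.1094 31.2773]
tr(P') = 45.9648

45.9648
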